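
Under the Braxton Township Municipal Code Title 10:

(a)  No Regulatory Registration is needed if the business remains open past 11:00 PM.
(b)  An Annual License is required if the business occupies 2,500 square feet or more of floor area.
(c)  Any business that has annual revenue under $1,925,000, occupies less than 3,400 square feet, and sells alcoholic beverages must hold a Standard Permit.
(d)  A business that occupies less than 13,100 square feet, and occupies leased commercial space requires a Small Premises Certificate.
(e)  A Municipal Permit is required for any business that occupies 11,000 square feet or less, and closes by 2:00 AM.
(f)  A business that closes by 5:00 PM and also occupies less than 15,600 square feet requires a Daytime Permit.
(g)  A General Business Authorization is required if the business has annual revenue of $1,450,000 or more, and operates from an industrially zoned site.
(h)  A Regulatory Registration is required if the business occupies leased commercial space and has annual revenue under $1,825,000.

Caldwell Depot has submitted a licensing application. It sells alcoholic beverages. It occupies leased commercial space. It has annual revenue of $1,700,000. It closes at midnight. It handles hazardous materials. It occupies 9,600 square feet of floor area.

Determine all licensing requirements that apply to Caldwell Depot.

(a) closes midnight, after 11:00 PM → exempt from Regulatory Registration.
(b) floor area 9,600 square feet ≥ 2,500 square feet → Annual License required.
(c) revenue $1,700,000 < $1,925,000; floor area 9,600 square feet ≥ 3,400 square feet; sells alcoholic beverages → Standard Permit not required.
(d) floor area 9,600 square feet < 13,100 square feet; occupies leased commercial space → Small Premises Certificate required.
(e) floor area 9,600 square feet ≤ 11,000 square feet; closes midnight, at/before 2:00 AM → Municipal Permit required.
(f) closes midnight, after 5:00 PM; floor area 9,600 square feet < 15,600 square feet → Daytime Permit not required.
(g) revenue $1,700,000 ≥ $1,450,000; occupies leased commercial space (not: operates from an industrially zoned site) → General Business Authorization not required.
(h) occupies leased commercial space; revenue $1,700,000 < $1,825,000 → Regulatory Registration required.

Annual License, Municipal Permit, Small Premises Certificate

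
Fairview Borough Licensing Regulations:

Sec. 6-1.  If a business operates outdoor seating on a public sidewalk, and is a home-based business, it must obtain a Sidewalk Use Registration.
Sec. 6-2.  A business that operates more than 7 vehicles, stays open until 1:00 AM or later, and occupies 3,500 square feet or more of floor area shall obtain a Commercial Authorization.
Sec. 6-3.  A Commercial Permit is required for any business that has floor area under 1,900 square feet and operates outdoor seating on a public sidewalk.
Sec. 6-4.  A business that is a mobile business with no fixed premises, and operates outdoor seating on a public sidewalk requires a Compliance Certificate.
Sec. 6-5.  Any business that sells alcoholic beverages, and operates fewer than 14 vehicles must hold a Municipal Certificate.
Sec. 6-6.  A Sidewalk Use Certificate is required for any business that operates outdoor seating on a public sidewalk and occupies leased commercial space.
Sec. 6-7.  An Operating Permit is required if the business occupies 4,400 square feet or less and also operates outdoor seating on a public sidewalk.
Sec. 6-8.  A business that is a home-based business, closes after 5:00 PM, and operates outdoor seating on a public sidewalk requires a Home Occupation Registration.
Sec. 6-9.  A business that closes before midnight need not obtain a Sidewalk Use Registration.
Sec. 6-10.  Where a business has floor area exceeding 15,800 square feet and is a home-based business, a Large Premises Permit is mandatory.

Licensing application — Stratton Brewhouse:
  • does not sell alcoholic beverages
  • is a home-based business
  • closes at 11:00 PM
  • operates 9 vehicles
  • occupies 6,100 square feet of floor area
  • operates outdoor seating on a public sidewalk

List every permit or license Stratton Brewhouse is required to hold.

Sec. 6-1. operates outdoor seating on a public sidewalk; is a home-based business → Sidewalk Use Registration required.
Sec. 6-2. vehicles 9 > 7; closes 11:00 PM, at/before 1:00 AM; floor area 6,100 square feet ≥ 3,500 square feet → Commercial Authorization not required.
Sec. 6-3. floor area 6,100 square feet ≥ 1,900 square feet; operates outdoor seating on a public sidewalk → Commercial Permit not required.
Sec. 6-4. is a home-based business (not: is a mobile business with no fixed premises); operates outdoor seating on a public sidewalk → Compliance Certificate not required.
Sec. 6-5. does not sell alcoholic beverages; vehicles 9 < 14 → Municipal Certificate not required.
Sec. 6-6. operates outdoor seating on a public sidewalk; is a home-based business (not: occupies leased commercial space) → Sidewalk Use Certificate not required.
Sec. 6-7. floor area 6,100 square feet > 4,400 square feet; operates outdoor seating on a public sidewalk → Operating Permit not required.
Sec. 6-8. is a home-based business; closes 11:00 PM, after 5:00 PM; operates outdoor seating on a public sidewalk → Home Occupation Registration required.
Sec. 6-9. closes 11:00 PM, at/before midnight → exempt from Sidewalk Use Registration.
Sec. 6-10. floor area 6,100 square feet ≤ 15,800 square feet; is a home-based business → Large Premises Permit not required.

Home Occupation Registration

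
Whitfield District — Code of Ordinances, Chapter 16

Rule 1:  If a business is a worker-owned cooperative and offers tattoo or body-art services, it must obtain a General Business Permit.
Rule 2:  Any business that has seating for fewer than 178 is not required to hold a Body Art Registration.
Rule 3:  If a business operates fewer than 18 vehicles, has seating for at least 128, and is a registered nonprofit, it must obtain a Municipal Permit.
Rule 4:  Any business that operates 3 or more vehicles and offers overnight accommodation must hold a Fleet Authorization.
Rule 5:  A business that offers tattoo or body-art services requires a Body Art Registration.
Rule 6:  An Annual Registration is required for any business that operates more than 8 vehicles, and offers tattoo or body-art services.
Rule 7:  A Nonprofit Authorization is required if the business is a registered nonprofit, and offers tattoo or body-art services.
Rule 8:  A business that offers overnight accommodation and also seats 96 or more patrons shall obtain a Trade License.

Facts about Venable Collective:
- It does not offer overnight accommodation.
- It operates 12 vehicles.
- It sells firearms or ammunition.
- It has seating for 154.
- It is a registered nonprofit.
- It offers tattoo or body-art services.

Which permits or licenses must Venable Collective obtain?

Rule 1: is a registered nonprofit (not: is a worker-owned cooperative); offers tattoo or body-art services → General Business Permit not required.
Rule 2: seating 154 < 178 → exempt from Body Art Registration.
Rule 3: vehicles 12 < 18; seating 154 ≥ 128; is a registered nonprofit → Municipal Permit required.
Rule 4: vehicles 12 ≥ 3; does not offer overnight accommodation → Fleet Authorization not required.
Rule 5: offers tattoo or body-art services → Body Art Registration required.
Rule 6: vehicles 12 > 8; offers tattoo or body-art services → Annual Registration required.
Rule 7: is a registered nonprofit; offers tattoo or body-art services → Nonprofit Authorization required.
Rule 8: does not offer overnight accommodation; seating 154 ≥ 96 → Trade License not required.

Annual Registration, Municipal Permit, Nonprofit Authorization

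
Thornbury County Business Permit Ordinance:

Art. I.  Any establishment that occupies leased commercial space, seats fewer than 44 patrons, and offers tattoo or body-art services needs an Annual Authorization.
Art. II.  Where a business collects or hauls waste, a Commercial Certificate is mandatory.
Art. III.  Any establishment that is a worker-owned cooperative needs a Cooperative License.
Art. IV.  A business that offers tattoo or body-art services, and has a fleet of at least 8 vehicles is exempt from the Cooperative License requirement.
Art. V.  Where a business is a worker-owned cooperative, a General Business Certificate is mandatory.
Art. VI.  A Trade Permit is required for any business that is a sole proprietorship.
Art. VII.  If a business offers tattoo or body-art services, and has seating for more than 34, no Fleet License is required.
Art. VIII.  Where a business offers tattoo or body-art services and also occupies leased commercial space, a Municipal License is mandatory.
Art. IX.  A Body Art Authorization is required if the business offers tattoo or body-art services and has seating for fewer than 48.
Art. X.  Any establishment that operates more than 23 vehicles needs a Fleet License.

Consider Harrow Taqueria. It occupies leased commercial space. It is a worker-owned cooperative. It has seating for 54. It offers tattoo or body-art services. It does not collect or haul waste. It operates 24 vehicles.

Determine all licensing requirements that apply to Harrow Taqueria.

Art. I. occupies leased commercial space; seating 54 ≥ 44; offers tattoo or body-art services → Annual Authorization not required.
Art. II. does not collect or haul waste → Commercial Certificate not required.
Art. III. is a worker-owned cooperative → Cooperative License required.
Art. IV. offers tattoo or body-art services; vehicles 24 ≥ 8 → exempt from Cooperative License.
Art. V. is a worker-owned cooperative → General Business Certificate required.
Art. VI. is a worker-owned cooperative (not: is a sole proprietorship) → Trade Permit not required.
Art. VII. offers tattoo or body-art services; seating 54 > 34 → exempt from Fleet License.
Art. VIII. offers tattoo or body-art services; occupies leased commercial space → Municipal License required.
Art. IX. offers tattoo or body-art services; seating 54 ≥ 48 → Body Art Authorization not required.
Art. X. vehicles 24 > 23 → Fleet License required.

General Business Certificate, Municipal License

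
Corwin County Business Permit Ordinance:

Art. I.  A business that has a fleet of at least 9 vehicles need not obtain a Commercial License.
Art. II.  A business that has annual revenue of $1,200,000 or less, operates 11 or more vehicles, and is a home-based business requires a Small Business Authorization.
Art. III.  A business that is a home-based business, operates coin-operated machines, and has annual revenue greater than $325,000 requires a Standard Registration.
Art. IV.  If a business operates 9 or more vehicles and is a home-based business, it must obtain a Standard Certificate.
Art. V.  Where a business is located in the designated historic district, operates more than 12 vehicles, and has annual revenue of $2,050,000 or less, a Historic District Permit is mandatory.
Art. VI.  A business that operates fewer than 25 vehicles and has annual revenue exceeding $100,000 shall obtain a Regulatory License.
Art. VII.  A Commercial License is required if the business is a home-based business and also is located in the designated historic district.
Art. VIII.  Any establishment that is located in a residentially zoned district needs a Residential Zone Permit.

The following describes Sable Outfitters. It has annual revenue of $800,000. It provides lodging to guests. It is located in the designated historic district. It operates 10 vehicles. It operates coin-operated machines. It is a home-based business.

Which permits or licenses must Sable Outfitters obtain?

Regulatory License, Standard Certificate, Standard Registration

Art. I. vehicles 10 ≥ 9 → exempt from Commercial License.
Art. II. revenue $800,000 ≤ $1,200,000; vehicles 10 < 11; is a home-based business → Small Business Authorization not required.
Art. III. is a home-based business; operates coin-operated machines; revenue $800,000 > $325,000 → Standard Registration required.
Art. IV. vehicles 10 ≥ 9; is a home-based business → Standard Certificate required.
Art. V. is located in the designated historic district; vehicles 10 ≤ 12; revenue $800,000 ≤ $2,050,000 → Historic District Permit not required.
Art. VI. vehicles 10 < 25; revenue $800,000 > $100,000 → Regulatory License required.
Art. VII. is a home-based business; is located in the designated historic district → Commercial License required.
Art. VIII. is located in the designated historic district (not: is located in a residentially zoned district) → Residential Zone Permit not required.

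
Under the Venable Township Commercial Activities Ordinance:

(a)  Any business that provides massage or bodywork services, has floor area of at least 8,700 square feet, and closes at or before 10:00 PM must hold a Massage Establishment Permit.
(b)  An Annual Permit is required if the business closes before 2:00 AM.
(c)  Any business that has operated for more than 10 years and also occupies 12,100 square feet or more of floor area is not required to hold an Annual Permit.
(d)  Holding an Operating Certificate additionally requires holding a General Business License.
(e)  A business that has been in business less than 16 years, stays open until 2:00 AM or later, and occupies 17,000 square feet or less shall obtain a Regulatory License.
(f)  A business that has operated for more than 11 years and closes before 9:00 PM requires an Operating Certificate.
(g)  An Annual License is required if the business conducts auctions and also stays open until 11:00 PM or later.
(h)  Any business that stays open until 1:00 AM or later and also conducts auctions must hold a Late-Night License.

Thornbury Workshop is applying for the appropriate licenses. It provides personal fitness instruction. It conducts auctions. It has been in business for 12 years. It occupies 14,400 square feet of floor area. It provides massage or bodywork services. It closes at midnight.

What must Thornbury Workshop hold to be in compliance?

Annual License

(a) provides massage or bodywork services; floor area 14,400 square feet ≥ 8,700 square feet; closes midnight, after 10:00 PM → Massage Establishment Permit not required.
(b) closes midnight, at/before 2:00 AM → Annual Permit required.
(c) years in business 12 > 10; floor area 14,400 square feet ≥ 12,100 square feet → exempt from Annual Permit.
(d) Operating Certificate is not required → no effect.
(e) years in business 12 < 16; closes midnight, at/before 2:00 AM; floor area 14,400 square feet ≤ 17,000 square feet → Regulatory License not required.
(f) years in business 12 > 11; closes midnight, after 9:00 PM → Operating Certificate not required.
(g) conducts auctions; closes midnight, after 11:00 PM → Annual License required.
(h) closes midnight, at/before 1:00 AM; conducts auctions → Late-Night License not required.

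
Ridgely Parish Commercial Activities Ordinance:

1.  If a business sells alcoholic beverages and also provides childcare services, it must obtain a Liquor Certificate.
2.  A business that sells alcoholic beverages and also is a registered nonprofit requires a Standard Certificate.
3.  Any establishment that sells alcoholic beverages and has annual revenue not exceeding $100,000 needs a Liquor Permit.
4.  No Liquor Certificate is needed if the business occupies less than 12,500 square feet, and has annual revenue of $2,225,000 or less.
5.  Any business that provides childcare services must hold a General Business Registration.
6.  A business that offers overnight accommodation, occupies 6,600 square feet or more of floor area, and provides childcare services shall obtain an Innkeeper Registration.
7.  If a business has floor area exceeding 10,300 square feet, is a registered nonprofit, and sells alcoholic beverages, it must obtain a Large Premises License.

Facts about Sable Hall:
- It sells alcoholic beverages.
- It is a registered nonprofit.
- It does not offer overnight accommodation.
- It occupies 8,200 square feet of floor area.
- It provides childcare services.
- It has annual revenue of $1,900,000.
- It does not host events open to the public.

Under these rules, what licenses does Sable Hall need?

General Business Registration, Standard Certificate

1. sells alcoholic beverages; provides childcare services → Liquor Certificate required.
2. sells alcoholic beverages; is a registered nonprofit → Standard Certificate required.
3. sells alcoholic beverages; revenue $1,900,000 > $100,000 → Liquor Permit not required.
4. floor area 8,200 square feet < 12,500 square feet; revenue $1,900,000 ≤ $2,225,000 → exempt from Liquor Certificate.
5. provides childcare services → General Business Registration required.
6. does not offer overnight accommodation; floor area 8,200 square feet ≥ 6,600 square feet; provides childcare services → Innkeeper Registration not required.
7. floor area 8,200 square feet ≤ 10,300 square feet; is a registered nonprofit; sells alcoholic beverages → Large Premises License not required.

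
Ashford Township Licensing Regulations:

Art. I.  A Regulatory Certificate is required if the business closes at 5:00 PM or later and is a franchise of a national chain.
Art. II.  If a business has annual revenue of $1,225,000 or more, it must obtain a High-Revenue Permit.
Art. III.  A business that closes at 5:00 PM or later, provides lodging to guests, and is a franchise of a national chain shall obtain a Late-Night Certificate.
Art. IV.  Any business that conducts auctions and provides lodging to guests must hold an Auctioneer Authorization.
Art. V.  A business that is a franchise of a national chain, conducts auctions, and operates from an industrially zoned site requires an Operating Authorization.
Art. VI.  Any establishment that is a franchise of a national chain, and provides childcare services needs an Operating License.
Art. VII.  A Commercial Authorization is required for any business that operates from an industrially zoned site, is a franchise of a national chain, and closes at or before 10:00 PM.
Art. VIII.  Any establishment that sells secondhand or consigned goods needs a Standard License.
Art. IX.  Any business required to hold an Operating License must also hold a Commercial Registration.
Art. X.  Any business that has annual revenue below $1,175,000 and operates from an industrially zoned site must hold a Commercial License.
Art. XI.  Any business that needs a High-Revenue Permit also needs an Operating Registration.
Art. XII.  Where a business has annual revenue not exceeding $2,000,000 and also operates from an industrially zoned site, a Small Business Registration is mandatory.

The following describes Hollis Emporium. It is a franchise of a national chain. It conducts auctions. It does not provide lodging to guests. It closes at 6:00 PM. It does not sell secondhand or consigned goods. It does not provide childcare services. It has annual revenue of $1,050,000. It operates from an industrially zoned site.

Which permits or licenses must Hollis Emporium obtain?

Art. I. closes 6:00 PM, after 5:00 PM; is a franchise of a national chain → Regulatory Certificate required.
Art. II. revenue $1,050,000 < $1,225,000 → High-Revenue Permit not required.
Art. III. closes 6:00 PM, after 5:00 PM; does not provide lodging to guests; is a franchise of a national chain → Late-Night Certificate not required.
Art. IV. conducts auctions; does not provide lodging to guests → Auctioneer Authorization not required.
Art. V. is a franchise of a national chain; conducts auctions; operates from an industrially zoned site → Operating Authorization required.
Art. VI. is a franchise of a national chain; does not provide childcare services → Operating License not required.
Art. VII. operates from an industrially zoned site; is a franchise of a national chain; closes 6:00 PM, at/before 10:00 PM → Commercial Authorization required.
Art. VIII. does not sell secondhand or consigned goods → Standard License not required.
Art. IX. Operating License is not required → no effect.
Art. X. revenue $1,050,000 < $1,175,000; operates from an industrially zoned site → Commercial License required.
Art. XI. High-Revenue Permit is not required → no effect.
Art. XII. revenue $1,050,000 ≤ $2,000,000; operates from an industrially zoned site → Small Business Registration required.

Commercial Authorization, Commercial License, Operating Authorization, Regulatory Certificate, Small Business Registration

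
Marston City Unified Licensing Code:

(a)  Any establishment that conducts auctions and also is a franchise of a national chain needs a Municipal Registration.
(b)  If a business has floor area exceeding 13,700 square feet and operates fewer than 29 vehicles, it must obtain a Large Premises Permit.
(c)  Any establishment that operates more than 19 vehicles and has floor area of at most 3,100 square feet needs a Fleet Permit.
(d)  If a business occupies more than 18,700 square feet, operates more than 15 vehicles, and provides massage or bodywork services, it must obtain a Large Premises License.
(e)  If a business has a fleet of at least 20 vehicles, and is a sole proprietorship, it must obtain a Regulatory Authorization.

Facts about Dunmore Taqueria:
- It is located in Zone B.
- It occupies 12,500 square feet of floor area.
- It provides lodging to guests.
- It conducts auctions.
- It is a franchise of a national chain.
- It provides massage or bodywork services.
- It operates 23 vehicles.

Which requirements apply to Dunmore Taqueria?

(a) conducts auctions; is a franchise of a national chain → Municipal Registration required.
(b) floor area 12,500 square feet ≤ 13,700 square feet; vehicles 23 < 29 → Large Premises Permit not required.
(c) vehicles 23 > 19; floor area 12,500 square feet > 3,100 square feet → Fleet Permit not required.
(d) floor area 12,500 square feet ≤ 18,700 square feet; vehicles 23 > 15; provides massage or bodywork services → Large Premises License not required.
(e) vehicles 23 ≥ 20; is a franchise of a national chain (not: is a sole proprietorship) → Regulatory Authorization not required.

Municipal Registration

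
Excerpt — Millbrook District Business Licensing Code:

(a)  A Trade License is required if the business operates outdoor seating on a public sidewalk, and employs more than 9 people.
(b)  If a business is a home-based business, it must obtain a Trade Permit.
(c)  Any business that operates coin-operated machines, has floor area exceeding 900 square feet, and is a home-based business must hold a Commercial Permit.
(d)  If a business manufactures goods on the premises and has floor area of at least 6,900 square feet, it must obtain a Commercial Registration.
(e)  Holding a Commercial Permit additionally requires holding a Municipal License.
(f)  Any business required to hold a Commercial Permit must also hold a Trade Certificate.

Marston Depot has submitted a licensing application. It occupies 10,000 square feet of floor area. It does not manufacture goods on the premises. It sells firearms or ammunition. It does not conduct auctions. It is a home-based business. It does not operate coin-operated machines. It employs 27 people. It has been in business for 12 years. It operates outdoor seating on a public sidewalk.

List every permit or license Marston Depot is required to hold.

Trade License, Trade Permit

(a) operates outdoor seating on a public sidewalk; employees 27 > 9 → Trade License required.
(b) is a home-based business → Trade Permit required.
(c) does not operate coin-operated machines; floor area 10,000 square feet > 900 square feet; is a home-based business → Commercial Permit not required.
(d) does not manufacture goods on the premises; floor area 10,000 square feet ≥ 6,900 square feet → Commercial Registration not required.
(e) Commercial Permit is not required → no effect.
(f) Commercial Permit is not required → no effect.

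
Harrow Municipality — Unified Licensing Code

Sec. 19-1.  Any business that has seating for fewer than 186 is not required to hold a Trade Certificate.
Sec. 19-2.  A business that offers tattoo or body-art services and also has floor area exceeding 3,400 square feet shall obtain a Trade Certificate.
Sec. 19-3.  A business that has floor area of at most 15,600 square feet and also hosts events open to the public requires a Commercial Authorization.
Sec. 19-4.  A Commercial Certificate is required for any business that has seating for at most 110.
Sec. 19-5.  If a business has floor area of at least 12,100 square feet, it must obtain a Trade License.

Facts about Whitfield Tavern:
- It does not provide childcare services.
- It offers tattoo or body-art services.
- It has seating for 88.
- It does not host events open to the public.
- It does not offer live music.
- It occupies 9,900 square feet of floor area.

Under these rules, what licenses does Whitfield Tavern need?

Commercial Certificate

Sec. 19-1. seating 88 < 186 → exempt from Trade Certificate.
Sec. 19-2. offers tattoo or body-art services; floor area 9,900 square feet > 3,400 square feet → Trade Certificate required.
Sec. 19-3. floor area 9,900 square feet ≤ 15,600 square feet; does not host events open to the public → Commercial Authorization not required.
Sec. 19-4. seating 88 ≤ 110 → Commercial Certificate required.
Sec. 19-5. floor area 9,900 square feet < 12,100 square feet → Trade License not required.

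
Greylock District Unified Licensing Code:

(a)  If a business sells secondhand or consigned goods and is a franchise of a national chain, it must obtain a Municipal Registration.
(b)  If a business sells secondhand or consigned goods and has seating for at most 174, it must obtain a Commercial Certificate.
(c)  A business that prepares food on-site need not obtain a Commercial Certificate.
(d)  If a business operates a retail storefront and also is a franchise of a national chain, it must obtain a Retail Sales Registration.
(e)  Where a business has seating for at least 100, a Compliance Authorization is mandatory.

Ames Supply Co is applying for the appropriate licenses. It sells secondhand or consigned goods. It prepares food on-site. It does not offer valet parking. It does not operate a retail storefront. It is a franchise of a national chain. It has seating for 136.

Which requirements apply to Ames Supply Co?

Compliance Authorization, Municipal Registration

(a) sells secondhand or consigned goods; is a franchise of a national chain → Municipal Registration required.
(b) sells secondhand or consigned goods; seating 136 ≤ 174 → Commercial Certificate required.
(c) prepares food on-site → exempt from Commercial Certificate.
(d) does not operate a retail storefront; is a franchise of a national chain → Retail Sales Registration not required.
(e) seating 136 ≥ 100 → Compliance Authorization required.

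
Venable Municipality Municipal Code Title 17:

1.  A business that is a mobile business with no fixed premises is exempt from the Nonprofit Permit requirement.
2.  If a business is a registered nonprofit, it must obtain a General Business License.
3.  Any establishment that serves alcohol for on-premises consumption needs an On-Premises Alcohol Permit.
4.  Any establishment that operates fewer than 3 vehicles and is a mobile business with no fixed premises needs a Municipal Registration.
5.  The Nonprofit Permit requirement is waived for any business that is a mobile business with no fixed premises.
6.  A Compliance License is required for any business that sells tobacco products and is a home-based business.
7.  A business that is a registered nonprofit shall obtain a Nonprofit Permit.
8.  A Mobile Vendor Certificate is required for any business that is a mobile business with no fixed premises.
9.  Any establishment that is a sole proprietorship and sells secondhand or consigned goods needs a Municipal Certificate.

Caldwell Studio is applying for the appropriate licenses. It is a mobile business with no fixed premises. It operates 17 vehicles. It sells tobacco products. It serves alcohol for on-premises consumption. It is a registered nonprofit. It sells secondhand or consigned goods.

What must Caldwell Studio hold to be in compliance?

General Business License, Mobile Vendor Certificate, On-Premises Alcohol Permit

1. is a mobile business with no fixed premises → exempt from Nonprofit Permit.
2. is a registered nonprofit → General Business License required.
3. serves alcohol for on-premises consumption → On-Premises Alcohol Permit required.
4. vehicles 17 ≥ 3; is a mobile business with no fixed premises → Municipal Registration not required.
5. is a mobile business with no fixed premises → exempt from Nonprofit Permit.
6. sells tobacco products; is a mobile business with no fixed premises (not: is a home-based business) → Compliance License not required.
7. is a registered nonprofit → Nonprofit Permit required.
8. is a mobile business with no fixed premises → Mobile Vendor Certificate required.
9. is a registered nonprofit (not: is a sole proprietorship); sells secondhand or consigned goods → Municipal Certificate not required.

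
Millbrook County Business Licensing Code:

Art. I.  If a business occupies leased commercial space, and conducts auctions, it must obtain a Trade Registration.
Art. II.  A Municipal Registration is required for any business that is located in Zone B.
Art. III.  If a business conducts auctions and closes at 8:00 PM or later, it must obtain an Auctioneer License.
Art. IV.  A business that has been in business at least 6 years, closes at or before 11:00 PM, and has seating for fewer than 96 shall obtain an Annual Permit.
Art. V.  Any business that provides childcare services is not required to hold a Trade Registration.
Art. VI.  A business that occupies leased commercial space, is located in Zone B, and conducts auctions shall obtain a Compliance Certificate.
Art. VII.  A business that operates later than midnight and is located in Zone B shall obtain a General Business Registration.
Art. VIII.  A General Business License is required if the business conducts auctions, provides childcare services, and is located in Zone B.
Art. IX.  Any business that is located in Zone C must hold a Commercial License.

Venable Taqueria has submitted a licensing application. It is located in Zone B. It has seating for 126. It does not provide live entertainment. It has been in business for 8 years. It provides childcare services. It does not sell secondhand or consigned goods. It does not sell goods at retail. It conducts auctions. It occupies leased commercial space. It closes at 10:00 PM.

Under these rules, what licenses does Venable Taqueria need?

Art. I. occupies leased commercial space; conducts auctions → Trade Registration required.
Art. II. is located in Zone B → Municipal Registration required.
Art. III. conducts auctions; closes 10:00 PM, after 8:00 PM → Auctioneer License required.
Art. IV. years in business 8 ≥ 6; closes 10:00 PM, at/before 11:00 PM; seating 126 ≥ 96 → Annual Permit not required.
Art. V. provides childcare services → exempt from Trade Registration.
Art. VI. occupies leased commercial space; is located in Zone B; conducts auctions → Compliance Certificate required.
Art. VII. closes 10:00 PM, at/before midnight; is located in Zone B → General Business Registration not required.
Art. VIII. conducts auctions; provides childcare services; is located in Zone B → General Business License required.
Art. IX. is located in Zone B (not: is located in Zone C) → Commercial License not required.

Auctioneer License, Compliance Certificate, General Business License, Municipal Registration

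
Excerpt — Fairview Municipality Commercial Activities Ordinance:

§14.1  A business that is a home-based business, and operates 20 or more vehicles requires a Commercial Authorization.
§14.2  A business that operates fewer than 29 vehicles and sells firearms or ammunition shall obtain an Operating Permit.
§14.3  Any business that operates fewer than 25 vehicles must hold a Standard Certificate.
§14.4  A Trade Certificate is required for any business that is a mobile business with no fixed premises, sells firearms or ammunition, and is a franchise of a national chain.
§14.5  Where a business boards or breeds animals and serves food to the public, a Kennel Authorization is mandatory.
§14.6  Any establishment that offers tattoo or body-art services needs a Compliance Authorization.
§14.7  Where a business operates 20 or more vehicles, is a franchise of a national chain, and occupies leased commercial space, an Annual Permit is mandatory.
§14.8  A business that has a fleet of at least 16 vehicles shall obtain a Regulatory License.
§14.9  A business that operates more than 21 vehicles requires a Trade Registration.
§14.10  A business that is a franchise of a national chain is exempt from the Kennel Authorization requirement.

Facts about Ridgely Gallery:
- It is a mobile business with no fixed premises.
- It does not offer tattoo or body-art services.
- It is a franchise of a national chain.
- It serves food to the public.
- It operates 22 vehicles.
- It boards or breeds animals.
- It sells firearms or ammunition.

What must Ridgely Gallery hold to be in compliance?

Operating Permit, Regulatory License, Standard Certificate, Trade Certificate, Trade Registration

§14.1 is a mobile business with no fixed premises (not: is a home-based business); vehicles 22 ≥ 20 → Commercial Authorization not required.
§14.2 vehicles 22 < 29; sells firearms or ammunition → Operating Permit required.
§14.3 vehicles 22 < 25 → Standard Certificate required.
§14.4 is a mobile business with no fixed premises; sells firearms or ammunition; is a franchise of a national chain → Trade Certificate required.
§14.5 boards or breeds animals; serves food to the public → Kennel Authorization required.
§14.6 does not offer tattoo or body-art services → Compliance Authorization not required.
§14.7 vehicles 22 ≥ 20; is a franchise of a national chain; is a mobile business with no fixed premises (not: occupies leased commercial space) → Annual Permit not required.
§14.8 vehicles 22 ≥ 16 → Regulatory License required.
§14.9 vehicles 22 > 21 → Trade Registration required.
§14.10 is a franchise of a national chain → exempt from Kennel Authorization.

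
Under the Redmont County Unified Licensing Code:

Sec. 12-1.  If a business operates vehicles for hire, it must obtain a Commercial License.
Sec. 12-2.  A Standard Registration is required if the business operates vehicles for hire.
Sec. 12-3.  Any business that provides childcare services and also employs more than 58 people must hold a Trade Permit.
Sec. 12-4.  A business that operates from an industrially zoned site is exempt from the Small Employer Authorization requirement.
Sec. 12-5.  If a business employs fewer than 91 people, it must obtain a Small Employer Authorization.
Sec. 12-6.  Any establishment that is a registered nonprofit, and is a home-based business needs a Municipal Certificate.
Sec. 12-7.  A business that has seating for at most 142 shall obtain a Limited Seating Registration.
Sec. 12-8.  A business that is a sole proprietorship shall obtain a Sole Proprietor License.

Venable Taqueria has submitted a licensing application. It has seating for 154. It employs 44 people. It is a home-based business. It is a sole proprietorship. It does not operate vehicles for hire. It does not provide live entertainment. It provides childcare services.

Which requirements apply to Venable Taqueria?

Small Employer Authorization, Sole Proprietor License

Sec. 12-1. does not operate vehicles for hire → Commercial License not required.
Sec. 12-2. does not operate vehicles for hire → Standard Registration not required.
Sec. 12-3. provides childcare services; employees 44 ≤ 58 → Trade Permit not required.
Sec. 12-4. is a home-based business (not: operates from an industrially zoned site) → Small Employer Authorization exemption does not apply.
Sec. 12-5. employees 44 < 91 → Small Employer Authorization required.
Sec. 12-6. is a sole proprietorship (not: is a registered nonprofit); is a home-based business → Municipal Certificate not required.
Sec. 12-7. seating 154 > 142 → Limited Seating Registration not required.
Sec. 12-8. is a sole proprietorship → Sole Proprietor License required.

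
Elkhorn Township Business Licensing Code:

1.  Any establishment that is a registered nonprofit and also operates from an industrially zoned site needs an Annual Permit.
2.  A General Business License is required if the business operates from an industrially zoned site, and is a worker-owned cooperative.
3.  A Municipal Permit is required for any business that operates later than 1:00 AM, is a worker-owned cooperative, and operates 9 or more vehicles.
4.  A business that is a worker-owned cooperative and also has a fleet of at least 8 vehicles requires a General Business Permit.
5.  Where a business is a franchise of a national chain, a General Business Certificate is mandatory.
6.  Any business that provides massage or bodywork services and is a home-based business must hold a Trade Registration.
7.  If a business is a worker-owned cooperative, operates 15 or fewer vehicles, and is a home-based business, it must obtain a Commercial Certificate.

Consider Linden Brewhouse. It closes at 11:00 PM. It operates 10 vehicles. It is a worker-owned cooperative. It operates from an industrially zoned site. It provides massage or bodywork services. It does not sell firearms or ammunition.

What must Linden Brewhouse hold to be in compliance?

1. is a worker-owned cooperative (not: is a registered nonprofit); operates from an industrially zoned site → Annual Permit not required.
2. operates from an industrially zoned site; is a worker-owned cooperative → General Business License required.
3. closes 11:00 PM, at/before 1:00 AM; is a worker-owned cooperative; vehicles 10 ≥ 9 → Municipal Permit not required.
4. is a worker-owned cooperative; vehicles 10 ≥ 8 → General Business Permit required.
5. is a worker-owned cooperative (not: is a franchise of a national chain) → General Business Certificate not required.
6. provides massage or bodywork services; operates from an industrially zoned site (not: is a home-based business) → Trade Registration not required.
7. is a worker-owned cooperative; vehicles 10 ≤ 15; operates from an industrially zoned site (not: is a home-based business) → Commercial Certificate not required.

General Business License, General Business Permit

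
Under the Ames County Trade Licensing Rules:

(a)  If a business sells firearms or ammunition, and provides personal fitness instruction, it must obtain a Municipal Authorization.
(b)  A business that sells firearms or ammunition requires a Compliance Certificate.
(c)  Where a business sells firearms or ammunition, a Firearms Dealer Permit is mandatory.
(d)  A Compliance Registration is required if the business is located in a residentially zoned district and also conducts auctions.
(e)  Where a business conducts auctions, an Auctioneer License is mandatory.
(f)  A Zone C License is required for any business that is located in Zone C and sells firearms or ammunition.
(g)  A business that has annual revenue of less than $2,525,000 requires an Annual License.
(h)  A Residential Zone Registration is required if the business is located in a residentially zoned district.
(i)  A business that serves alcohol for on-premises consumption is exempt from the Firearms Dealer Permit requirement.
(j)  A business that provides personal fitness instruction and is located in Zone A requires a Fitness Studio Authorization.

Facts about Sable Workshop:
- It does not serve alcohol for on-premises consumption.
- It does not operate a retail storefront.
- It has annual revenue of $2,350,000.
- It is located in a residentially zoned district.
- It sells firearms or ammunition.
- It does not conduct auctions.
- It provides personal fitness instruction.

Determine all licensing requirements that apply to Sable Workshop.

(a) sells firearms or ammunition; provides personal fitness instruction → Municipal Authorization required.
(b) sells firearms or ammunition → Compliance Certificate required.
(c) sells firearms or ammunition → Firearms Dealer Permit required.
(d) is located in a residentially zoned district; does not conduct auctions → Compliance Registration not required.
(e) does not conduct auctions → Auctioneer License not required.
(f) is located in a residentially zoned district (not: is located in Zone C); sells firearms or ammunition → Zone C License not required.
(g) revenue $2,350,000 < $2,525,000 → Annual License required.
(h) is located in a residentially zoned district → Residential Zone Registration required.
(i) does not serve alcohol for on-premises consumption → Firearms Dealer Permit exemption does not apply.
(j) provides personal fitness instruction; is located in a residentially zoned district (not: is located in Zone A) → Fitness Studio Authorization not required.

Annual License, Compliance Certificate, Firearms Dealer Permit, Municipal Authorization, Residential Zone Registration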